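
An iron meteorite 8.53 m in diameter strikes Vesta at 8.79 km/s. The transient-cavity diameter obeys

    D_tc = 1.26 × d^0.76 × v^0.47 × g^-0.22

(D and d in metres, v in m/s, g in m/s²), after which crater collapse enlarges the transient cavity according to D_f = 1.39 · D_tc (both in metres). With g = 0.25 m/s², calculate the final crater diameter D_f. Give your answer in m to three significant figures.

D_f ≈ 865 m

v = 8790 m/s.
d^0.76 = 8.53^0.76 = 5.099
v^0.47 = 8790^0.47 = 71.40
g^-0.22 = 0.25^-0.22 = 1.357
D_tc = 1.26 × 5.099 × 71.40 × 1.357 = 622.5 m
D_f = 1.39 × 622.5 = 865.3 m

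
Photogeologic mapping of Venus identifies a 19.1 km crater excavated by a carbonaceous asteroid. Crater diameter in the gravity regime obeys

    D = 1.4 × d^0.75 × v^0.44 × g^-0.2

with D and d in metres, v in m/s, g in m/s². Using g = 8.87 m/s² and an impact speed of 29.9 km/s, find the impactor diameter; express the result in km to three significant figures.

d ≈ 1.38 km

Rearranging for d: d = [D / (1.4 · 29900^0.44 · 8.87^-0.2)]^(1/0.75).
D = 19100 m.
29900^0.44 = 93.17
8.87^-0.2 = 0.6463
Denominator = 1.4 × 93.17 × 0.6463 = 84.30
D / 84.30 = 19100 / 84.30 = 226.6
d = 226.6^(1/0.75) = 226.6^1.3333 = 1381 m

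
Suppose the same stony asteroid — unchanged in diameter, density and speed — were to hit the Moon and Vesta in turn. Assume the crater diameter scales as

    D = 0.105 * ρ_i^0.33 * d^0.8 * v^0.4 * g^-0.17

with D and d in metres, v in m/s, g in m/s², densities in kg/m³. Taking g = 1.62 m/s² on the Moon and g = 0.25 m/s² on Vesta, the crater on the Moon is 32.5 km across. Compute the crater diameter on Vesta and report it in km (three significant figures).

D ≈ 44.7 km

All impactor-dependent factors cancel in the ratio, leaving D_Vesta/D_Moon = (g_Vesta/g_Moon)^-0.17.
(0.25/1.62)^-0.17 = 0.1543^-0.17 = 1.374
D_Vesta = 1.374 × 32.5 km = 44.7 km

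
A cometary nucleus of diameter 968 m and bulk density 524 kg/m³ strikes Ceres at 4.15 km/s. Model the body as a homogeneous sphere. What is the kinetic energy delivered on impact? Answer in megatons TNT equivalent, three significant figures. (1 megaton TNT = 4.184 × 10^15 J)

v = 4150 m/s.
Mass m = (π/6) ρ d³ = (π/6) × 524 × (968)³ = 2.489 × 10^11 kg
E = ½ m v² = 0.5 × 2.489 × 10^11 × (4150)² = 2.143 × 10^18 J
   = 2.143 × 10^18 / 4.184×10^15 = 512.2 Mt

E ≈ 512 Mt TNT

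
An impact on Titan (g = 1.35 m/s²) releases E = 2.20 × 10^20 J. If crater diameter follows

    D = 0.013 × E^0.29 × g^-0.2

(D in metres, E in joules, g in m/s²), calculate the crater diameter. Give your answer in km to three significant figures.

D ≈ 9.71 km

E^0.29 = (2.20 × 10^20)^0.29 = 7.931 × 10^5
g^-0.2 = 1.35^-0.2 = 0.9417
D = 0.013 × 7.931 × 10^5 × 0.9417 = 9709 m
   = 9.709 km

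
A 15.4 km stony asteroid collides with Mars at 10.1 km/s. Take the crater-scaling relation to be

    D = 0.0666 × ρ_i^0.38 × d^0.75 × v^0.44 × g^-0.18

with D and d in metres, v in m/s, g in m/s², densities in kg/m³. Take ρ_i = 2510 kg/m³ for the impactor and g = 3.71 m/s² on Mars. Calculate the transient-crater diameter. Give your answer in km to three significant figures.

D ≈ 82.3 km

In SI units: d = 15400 m, v = 10100 m/s.
ρ_i^0.38 = 2510^0.38 = 19.58
d^0.75 = 15400^0.75 = 1382
v^0.44 = 10100^0.44 = 57.80
g^-0.18 = 3.71^-0.18 = 0.7898
D = 0.0666 × 19.58 × 1382 × 57.80 × 0.7898 = 82270 m
   = 82.27 km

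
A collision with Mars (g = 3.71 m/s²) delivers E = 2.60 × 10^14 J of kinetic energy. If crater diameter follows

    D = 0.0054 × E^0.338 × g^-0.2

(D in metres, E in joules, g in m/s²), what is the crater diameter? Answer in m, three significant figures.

E^0.338 = (2.60 × 10^14)^0.338 = 7.452 × 10^4
g^-0.2 = 3.71^-0.2 = 0.7694
D = 0.0054 × 7.452 × 10^4 × 0.7694 = 309.6 m

D ≈ 310 m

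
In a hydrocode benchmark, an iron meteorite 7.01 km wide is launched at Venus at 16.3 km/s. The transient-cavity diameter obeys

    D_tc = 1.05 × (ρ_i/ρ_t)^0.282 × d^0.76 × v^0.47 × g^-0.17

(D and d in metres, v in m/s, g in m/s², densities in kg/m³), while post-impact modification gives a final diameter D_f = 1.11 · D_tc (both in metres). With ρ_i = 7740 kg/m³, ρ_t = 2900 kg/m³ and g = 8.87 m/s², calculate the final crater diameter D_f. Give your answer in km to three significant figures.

In SI: d = 7010 m, v = 16300 m/s.
(ρ_i/ρ_t)^0.282 = (7740/2900)^0.282 = 1.319
d^0.76 = 7010^0.76 = 837.0
v^0.47 = 16300^0.47 = 95.44
g^-0.17 = 8.87^-0.17 = 0.6900
D_tc = 1.05 × 1.319 × 837.0 × 95.44 × 0.6900 = 76340 m
D_f = 1.11 × 76340 = 84737 m
     = 84.74 km

D_f ≈ 84.7 km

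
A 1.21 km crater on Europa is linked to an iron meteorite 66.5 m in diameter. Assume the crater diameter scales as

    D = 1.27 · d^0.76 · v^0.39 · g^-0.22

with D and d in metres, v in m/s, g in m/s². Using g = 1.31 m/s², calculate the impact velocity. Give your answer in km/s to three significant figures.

Rearranging for v: v = [D / (1.27 · 66.5^0.76 · 1.31^-0.22)]^(1/0.39).
D = 1210 m.
66.5^0.76 = 24.29
1.31^-0.22 = 0.9423
Denominator = 1.27 × 24.29 × 0.9423 = 29.07
D / 29.07 = 1210 / 29.07 = 41.62
v = 41.62^(1/0.39) = 41.62^2.5641 = 14192 m/s

v ≈ 14.2 km/s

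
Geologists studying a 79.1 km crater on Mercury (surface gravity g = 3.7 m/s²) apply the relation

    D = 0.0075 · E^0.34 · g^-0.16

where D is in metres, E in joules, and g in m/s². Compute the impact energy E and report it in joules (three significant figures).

E ≈ 8.39 × 10^20 J

Rearranging: E = [D / (0.0075 · g^-0.16)]^(1/0.34).
D = 79100 m.
g^-0.16 = 3.7^-0.16 = 0.8111
D / (0.0075 × 0.8111) = 79100 / (6.083 × 10^-3) = 1.300 × 10^7
E = (1.300 × 10^7)^2.9412 = 8.386 × 10^20 J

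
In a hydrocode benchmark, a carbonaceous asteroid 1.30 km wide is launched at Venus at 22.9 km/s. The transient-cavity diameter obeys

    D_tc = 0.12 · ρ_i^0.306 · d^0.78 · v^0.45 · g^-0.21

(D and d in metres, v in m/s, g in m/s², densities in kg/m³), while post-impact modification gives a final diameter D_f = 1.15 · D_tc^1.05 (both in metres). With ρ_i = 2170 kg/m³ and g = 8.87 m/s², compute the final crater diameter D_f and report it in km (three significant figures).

D_f ≈ 36.9 km

In SI: d = 1300 m, v = 22900 m/s.
ρ_i^0.306 = 2170^0.306 = 10.49
d^0.78 = 1300^0.78 = 268.5
v^0.45 = 22900^0.45 = 91.61
g^-0.21 = 8.87^-0.21 = 0.6323
D_tc = 0.12 × 10.49 × 268.5 × 91.61 × 0.6323 = 19580 m
D_f = 1.15 × (19580)^1.05 = 36906 m
     = 36.91 km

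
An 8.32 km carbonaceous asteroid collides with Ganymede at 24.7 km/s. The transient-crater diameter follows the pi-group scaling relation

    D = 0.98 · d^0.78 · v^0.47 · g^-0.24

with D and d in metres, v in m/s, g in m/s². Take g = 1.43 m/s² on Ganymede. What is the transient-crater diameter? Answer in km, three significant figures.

In SI units: d = 8320 m, v = 24700 m/s.
d^0.78 = 8320^0.78 = 1142
v^0.47 = 24700^0.47 = 116.0
g^-0.24 = 1.43^-0.24 = 0.9177
D = 0.98 × 1142 × 116.0 × 0.9177 = 1.191 × 10^5 m
   = 119.1 km

D ≈ 119 km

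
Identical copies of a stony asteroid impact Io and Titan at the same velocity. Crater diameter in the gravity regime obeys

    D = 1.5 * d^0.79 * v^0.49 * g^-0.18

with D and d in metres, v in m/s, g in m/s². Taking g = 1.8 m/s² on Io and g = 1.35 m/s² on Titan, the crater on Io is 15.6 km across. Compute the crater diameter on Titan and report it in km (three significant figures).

All impactor-dependent factors cancel in the ratio, leaving D_Titan/D_Io = (g_Titan/g_Io)^-0.18.
(1.35/1.8)^-0.18 = 0.7500^-0.18 = 1.053
D_Titan = 1.053 × 15.6 km = 16.4 km

D ≈ 16.4 km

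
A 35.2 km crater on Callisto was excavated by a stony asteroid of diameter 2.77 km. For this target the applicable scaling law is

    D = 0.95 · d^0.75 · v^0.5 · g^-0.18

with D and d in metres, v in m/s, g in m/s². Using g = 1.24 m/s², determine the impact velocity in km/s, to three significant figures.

v ≈ 10.2 km/s

Rearranging for v: v = [D / (0.95 · 2770^0.75 · 1.24^-0.18)]^(1/0.5).
D = 35200 m.
2770^0.75 = 381.8
1.24^-0.18 = 0.9620
Denominator = 0.95 × 381.8 × 0.9620 = 348.9
D / 348.9 = 35200 / 348.9 = 100.9
v = 100.9^(1/0.5) = 100.9^2 = 10181 m/s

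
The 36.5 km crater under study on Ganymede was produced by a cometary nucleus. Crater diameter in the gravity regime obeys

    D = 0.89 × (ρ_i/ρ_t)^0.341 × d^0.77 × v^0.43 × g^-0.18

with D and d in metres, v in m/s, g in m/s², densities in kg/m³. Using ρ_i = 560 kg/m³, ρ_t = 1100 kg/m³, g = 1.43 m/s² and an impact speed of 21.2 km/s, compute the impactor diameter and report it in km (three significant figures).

Rearranging for d: d = [D / (0.89 · (560/1100)^0.341 · 21200^0.43 · 1.43^-0.18)]^(1/0.77).
D = 36500 m.
(560/1100)^0.341 = 0.7944
21200^0.43 = 72.50
1.43^-0.18 = 0.9376
Denominator = 0.89 × 0.7944 × 72.50 × 0.9376 = 48.06
D / 48.06 = 36500 / 48.06 = 759.5
d = 759.5^(1/0.77) = 759.5^1.2987 = 5507 m

d ≈ 5.51 km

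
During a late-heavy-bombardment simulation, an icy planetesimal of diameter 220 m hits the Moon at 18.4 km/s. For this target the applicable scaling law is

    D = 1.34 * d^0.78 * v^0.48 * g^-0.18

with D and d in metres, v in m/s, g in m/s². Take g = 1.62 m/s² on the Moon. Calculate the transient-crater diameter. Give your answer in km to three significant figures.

In SI units: v = 18400 m/s.
d^0.78 = 220^0.78 = 67.16
v^0.48 = 18400^0.48 = 111.5
g^-0.18 = 1.62^-0.18 = 0.9168
D = 1.34 × 67.16 × 111.5 × 0.9168 = 9200 m
   = 9.200 km

D ≈ 9.20 km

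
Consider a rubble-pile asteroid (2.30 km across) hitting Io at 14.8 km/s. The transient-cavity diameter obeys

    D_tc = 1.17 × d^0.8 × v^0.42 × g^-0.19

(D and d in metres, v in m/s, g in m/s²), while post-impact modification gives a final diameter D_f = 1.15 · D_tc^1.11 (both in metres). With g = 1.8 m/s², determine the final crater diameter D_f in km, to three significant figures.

D_f ≈ 103 km

In SI: d = 2300 m, v = 14800 m/s.
d^0.8 = 2300^0.8 = 489.1
v^0.42 = 14800^0.42 = 56.43
g^-0.19 = 1.8^-0.19 = 0.8943
D_tc = 1.17 × 489.1 × 56.43 × 0.8943 = 28880 m
D_f = 1.15 × (28880)^1.11 = 1.028 × 10^5 m
     = 102.8 km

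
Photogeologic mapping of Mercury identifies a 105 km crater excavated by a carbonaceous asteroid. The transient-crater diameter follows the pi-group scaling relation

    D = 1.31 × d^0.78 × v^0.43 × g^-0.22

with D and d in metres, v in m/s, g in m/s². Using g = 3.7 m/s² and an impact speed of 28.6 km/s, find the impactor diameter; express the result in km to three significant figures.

d ≈ 9.79 km

Rearranging for d: d = [D / (1.31 · 28600^0.43 · 3.7^-0.22)]^(1/0.78).
D = 105000 m.
28600^0.43 = 82.46
3.7^-0.22 = 0.7499
Denominator = 1.31 × 82.46 × 0.7499 = 81.01
D / 81.01 = 105000 / 81.01 = 1296
d = 1296^(1/0.78) = 1296^1.2821 = 9787 m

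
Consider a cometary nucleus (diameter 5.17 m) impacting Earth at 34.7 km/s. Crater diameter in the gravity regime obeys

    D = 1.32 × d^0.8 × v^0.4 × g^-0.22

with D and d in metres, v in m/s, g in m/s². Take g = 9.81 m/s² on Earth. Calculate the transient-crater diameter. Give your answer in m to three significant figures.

In SI units: v = 34700 m/s.
d^0.8 = 5.17^0.8 = 3.722
v^0.4 = 34700^0.4 = 65.48
g^-0.22 = 9.81^-0.22 = 0.6051
D = 1.32 × 3.722 × 65.48 × 0.6051 = 194.7 m

D ≈ 195 m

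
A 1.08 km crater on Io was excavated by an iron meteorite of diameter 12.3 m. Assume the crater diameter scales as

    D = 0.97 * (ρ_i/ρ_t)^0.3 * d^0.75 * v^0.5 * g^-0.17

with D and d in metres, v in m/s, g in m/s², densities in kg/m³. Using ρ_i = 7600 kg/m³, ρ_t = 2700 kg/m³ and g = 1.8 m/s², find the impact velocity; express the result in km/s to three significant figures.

v ≈ 18.9 km/s

Rearranging for v: v = [D / (0.97 · (7600/2700)^0.3 · 12.3^0.75 · 1.8^-0.17)]^(1/0.5).
D = 1080 m.
(7600/2700)^0.3 = 1.364
12.3^0.75 = 6.568
1.8^-0.17 = 0.9049
Denominator = 0.97 × 1.364 × 6.568 × 0.9049 = 7.864
D / 7.864 = 1080 / 7.864 = 137.3
v = 137.3^(1/0.5) = 137.3^2 = 18851 m/s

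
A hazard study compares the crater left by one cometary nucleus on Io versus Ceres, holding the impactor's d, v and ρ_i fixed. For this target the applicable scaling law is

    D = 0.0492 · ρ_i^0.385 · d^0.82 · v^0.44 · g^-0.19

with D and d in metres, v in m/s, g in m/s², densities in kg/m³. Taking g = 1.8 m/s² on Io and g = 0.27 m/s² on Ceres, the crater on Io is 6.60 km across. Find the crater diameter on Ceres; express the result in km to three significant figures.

All impactor-dependent factors cancel in the ratio, leaving D_Ceres/D_Io = (g_Ceres/g_Io)^-0.19.
(0.27/1.8)^-0.19 = 0.1500^-0.19 = 1.434
D_Ceres = 1.434 × 6.60 km = 9.46 km

D ≈ 9.46 km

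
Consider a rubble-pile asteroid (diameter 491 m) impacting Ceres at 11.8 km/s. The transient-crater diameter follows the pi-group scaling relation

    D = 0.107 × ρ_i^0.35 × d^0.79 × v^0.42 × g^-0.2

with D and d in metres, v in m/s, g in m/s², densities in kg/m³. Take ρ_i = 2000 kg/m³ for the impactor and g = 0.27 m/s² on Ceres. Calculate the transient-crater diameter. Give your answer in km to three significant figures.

D ≈ 13.6 km

In SI units: v = 11800 m/s.
ρ_i^0.35 = 2000^0.35 = 14.30
d^0.79 = 491^0.79 = 133.6
v^0.42 = 11800^0.42 = 51.31
g^-0.2 = 0.27^-0.2 = 1.299
D = 0.107 × 14.30 × 133.6 × 51.31 × 1.299 = 13625 m
   = 13.63 km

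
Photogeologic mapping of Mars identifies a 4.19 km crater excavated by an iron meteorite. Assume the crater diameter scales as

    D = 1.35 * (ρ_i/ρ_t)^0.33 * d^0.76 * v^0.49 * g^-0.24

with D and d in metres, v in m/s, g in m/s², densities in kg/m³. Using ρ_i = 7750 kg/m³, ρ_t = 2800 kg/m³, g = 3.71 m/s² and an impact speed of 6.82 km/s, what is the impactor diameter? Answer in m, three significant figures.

Rearranging for d: d = [D / (1.35 · (7750/2800)^0.33 · 6820^0.49 · 3.71^-0.24)]^(1/0.76).
D = 4190 m.
(7750/2800)^0.33 = 1.399
6820^0.49 = 75.61
3.71^-0.24 = 0.7300
Denominator = 1.35 × 1.399 × 75.61 × 0.7300 = 104.2
D / 104.2 = 4190 / 104.2 = 40.21
d = 40.21^(1/0.76) = 40.21^1.3158 = 129.1 m

d ≈ 129 m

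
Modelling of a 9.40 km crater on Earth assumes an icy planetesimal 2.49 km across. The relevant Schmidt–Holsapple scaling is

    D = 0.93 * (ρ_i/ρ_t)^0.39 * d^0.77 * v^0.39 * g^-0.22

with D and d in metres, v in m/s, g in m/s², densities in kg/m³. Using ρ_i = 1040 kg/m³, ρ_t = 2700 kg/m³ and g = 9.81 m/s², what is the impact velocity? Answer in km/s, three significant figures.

Rearranging for v: v = [D / (0.93 · (1040/2700)^0.39 · 2490^0.77 · 9.81^-0.22)]^(1/0.39).
D = 9400 m.
(1040/2700)^0.39 = 0.6893
2490^0.77 = 412.2
9.81^-0.22 = 0.6051
Denominator = 0.93 × 0.6893 × 412.2 × 0.6051 = 159.9
D / 159.9 = 9400 / 159.9 = 58.79
v = 58.79^(1/0.39) = 58.79^2.5641 = 34409 m/s

v ≈ 34.4 km/s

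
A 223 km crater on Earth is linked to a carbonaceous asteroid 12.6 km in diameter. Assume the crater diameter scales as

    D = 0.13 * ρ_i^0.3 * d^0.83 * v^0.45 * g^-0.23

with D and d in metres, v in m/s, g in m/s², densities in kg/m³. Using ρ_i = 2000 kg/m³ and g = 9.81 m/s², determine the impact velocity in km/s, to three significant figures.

Rearranging for v: v = [D / (0.13 · 2000^0.3 · 12600^0.83 · 9.81^-0.23)]^(1/0.45).
D = 223000 m.
2000^0.3 = 9.779
12600^0.83 = 2531
9.81^-0.23 = 0.5914
Denominator = 0.13 × 9.779 × 2531 × 0.5914 = 1903
D / 1903 = 223000 / 1903 = 117.2
v = 117.2^(1/0.45) = 117.2^2.2222 = 39589 m/s

v ≈ 39.6 km/s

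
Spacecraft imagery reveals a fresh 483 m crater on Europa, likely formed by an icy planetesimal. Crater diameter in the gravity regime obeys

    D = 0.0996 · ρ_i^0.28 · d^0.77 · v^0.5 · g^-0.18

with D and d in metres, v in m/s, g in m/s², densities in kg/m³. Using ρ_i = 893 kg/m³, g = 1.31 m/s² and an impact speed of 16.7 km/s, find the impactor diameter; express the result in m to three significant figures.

Rearranging for d: d = [D / (0.0996 · 893^0.28 · 16700^0.5 · 1.31^-0.18)]^(1/0.77).
893^0.28 = 6.703
16700^0.5 = 129.2
1.31^-0.18 = 0.9526
Denominator = 0.0996 × 6.703 × 129.2 × 0.9526 = 82.17
D / 82.17 = 483 / 82.17 = 5.878
d = 5.878^(1/0.77) = 5.878^1.2987 = 9.977 m

d ≈ 9.98 m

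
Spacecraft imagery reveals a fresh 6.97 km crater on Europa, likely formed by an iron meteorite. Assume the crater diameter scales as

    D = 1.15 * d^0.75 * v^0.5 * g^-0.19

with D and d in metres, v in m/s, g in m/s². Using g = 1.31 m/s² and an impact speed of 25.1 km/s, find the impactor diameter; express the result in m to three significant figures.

Rearranging for d: d = [D / (1.15 · 25100^0.5 · 1.31^-0.19)]^(1/0.75).
D = 6970 m.
25100^0.5 = 158.4
1.31^-0.19 = 0.9500
Denominator = 1.15 × 158.4 × 0.9500 = 173.1
D / 173.1 = 6970 / 173.1 = 40.27
d = 40.27^(1/0.75) = 40.27^1.3333 = 138.0 m

d ≈ 138 m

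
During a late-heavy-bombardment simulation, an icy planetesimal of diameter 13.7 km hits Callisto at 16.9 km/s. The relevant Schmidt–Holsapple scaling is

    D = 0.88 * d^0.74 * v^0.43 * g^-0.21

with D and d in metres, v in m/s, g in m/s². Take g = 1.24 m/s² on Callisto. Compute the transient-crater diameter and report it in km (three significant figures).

In SI units: d = 13700 m, v = 16900 m/s.
d^0.74 = 13700^0.74 = 1151
v^0.43 = 16900^0.43 = 65.76
g^-0.21 = 1.24^-0.21 = 0.9558
D = 0.88 × 1151 × 65.76 × 0.9558 = 63663 m
   = 63.66 km

D ≈ 63.7 km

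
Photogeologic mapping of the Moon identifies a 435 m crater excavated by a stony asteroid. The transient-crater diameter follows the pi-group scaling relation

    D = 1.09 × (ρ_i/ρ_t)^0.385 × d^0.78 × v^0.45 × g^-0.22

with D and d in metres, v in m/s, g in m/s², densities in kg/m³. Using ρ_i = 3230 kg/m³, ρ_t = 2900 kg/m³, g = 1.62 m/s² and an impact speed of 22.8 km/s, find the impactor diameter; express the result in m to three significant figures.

Rearranging for d: d = [D / (1.09 · (3230/2900)^0.385 · 22800^0.45 · 1.62^-0.22)]^(1/0.78).
(3230/2900)^0.385 = 1.042
22800^0.45 = 91.43
1.62^-0.22 = 0.8993
Denominator = 1.09 × 1.042 × 91.43 × 0.8993 = 93.39
D / 93.39 = 435 / 93.39 = 4.658
d = 4.658^(1/0.78) = 4.658^1.2821 = 7.189 m

d ≈ 7.19 m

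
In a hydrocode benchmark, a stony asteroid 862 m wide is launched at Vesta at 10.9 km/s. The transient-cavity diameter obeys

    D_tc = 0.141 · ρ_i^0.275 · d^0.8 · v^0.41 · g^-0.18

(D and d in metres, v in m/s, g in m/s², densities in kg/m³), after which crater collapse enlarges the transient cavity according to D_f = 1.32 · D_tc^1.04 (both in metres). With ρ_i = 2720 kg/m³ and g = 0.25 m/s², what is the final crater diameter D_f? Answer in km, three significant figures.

D_f ≈ 31.2 km

v = 10900 m/s.
ρ_i^0.275 = 2720^0.275 = 8.800
d^0.8 = 862^0.8 = 223.1
v^0.41 = 10900^0.41 = 45.22
g^-0.18 = 0.25^-0.18 = 1.283
D_tc = 0.141 × 8.800 × 223.1 × 45.22 × 1.283 = 16060 m
D_f = 1.32 × (16060)^1.04 = 31228 m
     = 31.23 km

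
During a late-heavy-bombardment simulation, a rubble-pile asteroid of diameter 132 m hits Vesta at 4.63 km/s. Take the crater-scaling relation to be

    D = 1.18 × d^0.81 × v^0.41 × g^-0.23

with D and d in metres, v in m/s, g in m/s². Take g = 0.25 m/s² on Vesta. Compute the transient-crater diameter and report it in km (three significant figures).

D ≈ 2.70 km

In SI units: v = 4630 m/s.
d^0.81 = 132^0.81 = 52.20
v^0.41 = 4630^0.41 = 31.83
g^-0.23 = 0.25^-0.23 = 1.376
D = 1.18 × 52.20 × 31.83 × 1.376 = 2698 m
   = 2.698 km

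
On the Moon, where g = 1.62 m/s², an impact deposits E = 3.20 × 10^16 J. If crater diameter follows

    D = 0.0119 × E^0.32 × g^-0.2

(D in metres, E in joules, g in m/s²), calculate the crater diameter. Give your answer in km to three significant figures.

E^0.32 = (3.20 × 10^16)^0.32 = 1.913 × 10^5
g^-0.2 = 1.62^-0.2 = 0.9080
D = 0.0119 × 1.913 × 10^5 × 0.9080 = 2067 m
   = 2.067 km

D ≈ 2.07 km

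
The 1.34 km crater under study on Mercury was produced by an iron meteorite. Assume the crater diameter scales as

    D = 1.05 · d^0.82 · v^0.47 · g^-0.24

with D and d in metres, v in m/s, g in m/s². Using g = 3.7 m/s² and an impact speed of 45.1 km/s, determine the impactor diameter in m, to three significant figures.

Rearranging for d: d = [D / (1.05 · 45100^0.47 · 3.7^-0.24)]^(1/0.82).
D = 1340 m.
45100^0.47 = 154.0
3.7^-0.24 = 0.7305
Denominator = 1.05 × 154.0 × 0.7305 = 118.1
D / 118.1 = 1340 / 118.1 = 11.35
d = 11.35^(1/0.82) = 11.35^1.2195 = 19.34 m

d ≈ 19.3 m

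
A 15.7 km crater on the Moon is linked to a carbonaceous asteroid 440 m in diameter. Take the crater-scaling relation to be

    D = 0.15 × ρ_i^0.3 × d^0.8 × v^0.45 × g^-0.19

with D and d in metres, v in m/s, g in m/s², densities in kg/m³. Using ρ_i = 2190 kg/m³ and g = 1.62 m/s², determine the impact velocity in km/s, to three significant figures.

Rearranging for v: v = [D / (0.15 · 2190^0.3 · 440^0.8 · 1.62^-0.19)]^(1/0.45).
D = 15700 m.
2190^0.3 = 10.05
440^0.8 = 130.2
1.62^-0.19 = 0.9124
Denominator = 0.15 × 10.05 × 130.2 × 0.9124 = 179.1
D / 179.1 = 15700 / 179.1 = 87.66
v = 87.66^(1/0.45) = 87.66^2.2222 = 20763 m/s

v ≈ 20.8 km/s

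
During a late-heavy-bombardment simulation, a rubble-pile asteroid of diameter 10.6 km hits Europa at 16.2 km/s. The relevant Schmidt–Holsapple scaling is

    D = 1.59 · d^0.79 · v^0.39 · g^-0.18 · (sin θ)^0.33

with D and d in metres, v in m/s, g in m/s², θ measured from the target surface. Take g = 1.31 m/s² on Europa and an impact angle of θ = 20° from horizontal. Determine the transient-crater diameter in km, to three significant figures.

D ≈ 70.5 km

In SI units: d = 10600 m, v = 16200 m/s.
d^0.79 = 10600^0.79 = 1514
v^0.39 = 16200^0.39 = 43.82
g^-0.18 = 1.31^-0.18 = 0.9526
(sin 20°)^0.33 = 0.3420^0.33 = 0.7018
D = 1.59 × 1514 × 43.82 × 0.9526 × 0.7018 = 70521 m
   = 70.52 km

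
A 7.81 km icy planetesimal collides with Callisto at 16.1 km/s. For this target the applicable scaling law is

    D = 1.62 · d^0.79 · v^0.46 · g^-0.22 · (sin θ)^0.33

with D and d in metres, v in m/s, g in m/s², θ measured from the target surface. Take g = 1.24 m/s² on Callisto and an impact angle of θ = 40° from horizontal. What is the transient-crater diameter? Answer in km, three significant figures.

In SI units: d = 7810 m, v = 16100 m/s.
d^0.79 = 7810^0.79 = 1189
v^0.46 = 16100^0.46 = 86.13
g^-0.22 = 1.24^-0.22 = 0.9538
(sin 40°)^0.33 = 0.6428^0.33 = 0.8643
D = 1.62 × 1189 × 86.13 × 0.9538 × 0.8643 = 1.368 × 10^5 m
   = 136.8 km

D ≈ 137 km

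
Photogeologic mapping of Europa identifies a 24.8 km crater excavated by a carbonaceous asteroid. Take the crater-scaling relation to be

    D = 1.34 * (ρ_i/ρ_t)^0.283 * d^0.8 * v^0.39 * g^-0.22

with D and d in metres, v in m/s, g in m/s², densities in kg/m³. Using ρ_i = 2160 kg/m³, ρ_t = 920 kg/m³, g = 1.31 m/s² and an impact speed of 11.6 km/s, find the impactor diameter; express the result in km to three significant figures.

d ≈ 1.79 km

Rearranging for d: d = [D / (1.34 · (2160/920)^0.283 · 11600^0.39 · 1.31^-0.22)]^(1/0.8).
D = 24800 m.
(2160/920)^0.283 = 1.273
11600^0.39 = 38.47
1.31^-0.22 = 0.9423
Denominator = 1.34 × 1.273 × 38.47 × 0.9423 = 61.84
D / 61.84 = 24800 / 61.84 = 401.0
d = 401.0^(1/0.8) = 401.0^1.25 = 1794 m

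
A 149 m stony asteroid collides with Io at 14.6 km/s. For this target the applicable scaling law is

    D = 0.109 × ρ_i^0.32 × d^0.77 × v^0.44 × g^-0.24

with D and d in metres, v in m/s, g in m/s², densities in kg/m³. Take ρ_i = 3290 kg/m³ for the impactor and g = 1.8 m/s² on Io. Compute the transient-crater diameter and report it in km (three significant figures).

In SI units: v = 14600 m/s.
ρ_i^0.32 = 3290^0.32 = 13.35
d^0.77 = 149^0.77 = 47.14
v^0.44 = 14600^0.44 = 67.97
g^-0.24 = 1.8^-0.24 = 0.8684
D = 0.109 × 13.35 × 47.14 × 67.97 × 0.8684 = 4049 m
   = 4.049 km

D ≈ 4.05 km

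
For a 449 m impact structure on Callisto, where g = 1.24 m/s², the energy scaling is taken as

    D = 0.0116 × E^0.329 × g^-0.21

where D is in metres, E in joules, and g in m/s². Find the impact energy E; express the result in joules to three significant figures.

E ≈ 1.01 × 10^14 J

Rearranging: E = [D / (0.0116 · g^-0.21)]^(1/0.329).
g^-0.21 = 1.24^-0.21 = 0.9558
D / (0.0116 × 0.9558) = 449 / (0.01109) = 4.049 × 10^4
E = (4.049 × 10^4)^3.0395 = 1.009 × 10^14 J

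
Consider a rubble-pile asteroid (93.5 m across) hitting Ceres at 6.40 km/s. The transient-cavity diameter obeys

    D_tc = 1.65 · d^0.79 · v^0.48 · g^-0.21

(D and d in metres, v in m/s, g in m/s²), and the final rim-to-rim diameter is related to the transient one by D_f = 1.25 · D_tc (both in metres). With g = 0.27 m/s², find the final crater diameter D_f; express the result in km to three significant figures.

v = 6400 m/s.
d^0.79 = 93.5^0.79 = 36.05
v^0.48 = 6400^0.48 = 67.14
g^-0.21 = 0.27^-0.21 = 1.316
D_tc = 1.65 × 36.05 × 67.14 × 1.316 = 5256 m
D_f = 1.25 × 5256 = 6570 m
     = 6.570 km

D_f ≈ 6.57 km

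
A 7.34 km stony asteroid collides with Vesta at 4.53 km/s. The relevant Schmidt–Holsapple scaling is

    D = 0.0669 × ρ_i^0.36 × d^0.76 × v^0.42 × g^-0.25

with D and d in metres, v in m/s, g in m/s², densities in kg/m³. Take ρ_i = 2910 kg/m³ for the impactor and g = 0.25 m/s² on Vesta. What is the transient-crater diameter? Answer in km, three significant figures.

D ≈ 49.7 km

In SI units: d = 7340 m, v = 4530 m/s.
ρ_i^0.36 = 2910^0.36 = 17.66
d^0.76 = 7340^0.76 = 866.8
v^0.42 = 4530^0.42 = 34.32
g^-0.25 = 0.25^-0.25 = 1.414
D = 0.0669 × 17.66 × 866.8 × 34.32 × 1.414 = 49697 m
   = 49.70 km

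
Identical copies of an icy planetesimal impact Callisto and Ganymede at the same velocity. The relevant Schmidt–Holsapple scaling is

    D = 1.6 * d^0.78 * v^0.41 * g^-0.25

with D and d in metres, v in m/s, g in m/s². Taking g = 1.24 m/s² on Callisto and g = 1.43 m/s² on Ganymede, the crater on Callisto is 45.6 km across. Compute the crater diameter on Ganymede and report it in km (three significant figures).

All impactor-dependent factors cancel in the ratio, leaving D_Ganymede/D_Callisto = (g_Ganymede/g_Callisto)^-0.25.
(1.43/1.24)^-0.25 = 1.153^-0.25 = 0.9650
D_Ganymede = 0.9650 × 45.6 km = 44.0 km

D ≈ 44.0 km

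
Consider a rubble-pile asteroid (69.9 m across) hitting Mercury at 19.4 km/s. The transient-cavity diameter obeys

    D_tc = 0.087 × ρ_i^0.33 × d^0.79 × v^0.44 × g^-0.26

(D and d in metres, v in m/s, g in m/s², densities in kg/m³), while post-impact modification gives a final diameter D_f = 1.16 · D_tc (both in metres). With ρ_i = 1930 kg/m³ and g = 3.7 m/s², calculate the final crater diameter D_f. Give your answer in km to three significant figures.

v = 19400 m/s.
ρ_i^0.33 = 1930^0.33 = 12.14
d^0.79 = 69.9^0.79 = 28.65
v^0.44 = 19400^0.44 = 77.03
g^-0.26 = 3.7^-0.26 = 0.7117
D_tc = 0.087 × 12.14 × 28.65 × 77.03 × 0.7117 = 1659 m
D_f = 1.16 × 1659 = 1924 m
     = 1.924 km

D_f ≈ 1.92 km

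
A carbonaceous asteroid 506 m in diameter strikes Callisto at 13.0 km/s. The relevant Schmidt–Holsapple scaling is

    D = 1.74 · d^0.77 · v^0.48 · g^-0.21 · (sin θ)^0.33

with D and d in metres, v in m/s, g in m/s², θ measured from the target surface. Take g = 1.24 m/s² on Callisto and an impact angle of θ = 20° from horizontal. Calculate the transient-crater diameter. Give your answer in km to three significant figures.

In SI units: v = 13000 m/s.
d^0.77 = 506^0.77 = 120.8
v^0.48 = 13000^0.48 = 94.34
g^-0.21 = 1.24^-0.21 = 0.9558
(sin 20°)^0.33 = 0.3420^0.33 = 0.7018
D = 1.74 × 120.8 × 94.34 × 0.9558 × 0.7018 = 13301 m
   = 13.30 km

D ≈ 13.3 km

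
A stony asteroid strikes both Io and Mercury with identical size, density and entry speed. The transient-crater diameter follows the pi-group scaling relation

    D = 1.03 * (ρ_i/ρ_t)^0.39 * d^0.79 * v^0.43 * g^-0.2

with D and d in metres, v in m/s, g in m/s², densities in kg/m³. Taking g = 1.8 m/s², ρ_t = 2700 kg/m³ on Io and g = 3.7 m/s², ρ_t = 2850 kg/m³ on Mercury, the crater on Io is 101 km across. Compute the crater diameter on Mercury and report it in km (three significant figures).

The impactor-only factors (d, v, ρ_i) cancel in the ratio, leaving D_Mercury/D_Io = (g_Mercury/g_Io)^-0.2 · (ρ_t,Io/ρ_t,Mercury)^0.39.
(3.7/1.8)^-0.2 = 2.056^-0.2 = 0.8658
(2700/2850)^0.39 = 0.9474^0.39 = 0.9791
Ratio = 0.8658 × 0.9791 = 0.8477
D_Mercury = 0.8477 × 101 km = 85.6 km

D ≈ 85.6 km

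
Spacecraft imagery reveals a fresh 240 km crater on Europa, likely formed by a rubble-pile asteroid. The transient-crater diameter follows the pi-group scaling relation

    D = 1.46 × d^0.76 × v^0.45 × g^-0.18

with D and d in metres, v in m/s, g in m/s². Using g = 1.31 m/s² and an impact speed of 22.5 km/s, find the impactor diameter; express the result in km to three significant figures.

Rearranging for d: d = [D / (1.46 · 22500^0.45 · 1.31^-0.18)]^(1/0.76).
D = 240000 m.
22500^0.45 = 90.88
1.31^-0.18 = 0.9526
Denominator = 1.46 × 90.88 × 0.9526 = 126.4
D / 126.4 = 240000 / 126.4 = 1899
d = 1899^(1/0.76) = 1899^1.3158 = 20601 m

d ≈ 20.6 km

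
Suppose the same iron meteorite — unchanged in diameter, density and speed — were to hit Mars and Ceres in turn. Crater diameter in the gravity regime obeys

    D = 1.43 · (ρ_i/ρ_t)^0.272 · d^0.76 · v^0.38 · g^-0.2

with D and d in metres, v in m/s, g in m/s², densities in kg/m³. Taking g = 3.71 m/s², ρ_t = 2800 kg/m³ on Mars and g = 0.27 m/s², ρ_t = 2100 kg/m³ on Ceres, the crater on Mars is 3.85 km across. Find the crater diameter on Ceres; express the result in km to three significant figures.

The impactor-only factors (d, v, ρ_i) cancel in the ratio, leaving D_Ceres/D_Mars = (g_Ceres/g_Mars)^-0.2 · (ρ_t,Mars/ρ_t,Ceres)^0.272.
(0.27/3.71)^-0.2 = 0.07278^-0.2 = 1.689
(2800/2100)^0.272 = 1.333^0.272 = 1.081
Ratio = 1.689 × 1.081 = 1.826
D_Ceres = 1.826 × 3.85 km = 7.03 km

D ≈ 7.03 km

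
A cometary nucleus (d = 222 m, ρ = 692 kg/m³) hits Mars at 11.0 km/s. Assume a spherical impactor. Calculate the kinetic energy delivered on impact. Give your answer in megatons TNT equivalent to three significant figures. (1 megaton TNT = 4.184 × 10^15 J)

v = 11000 m/s.
Mass m = (π/6) ρ d³ = (π/6) × 692 × (222)³ = 3.964 × 10^9 kg
E = ½ m v² = 0.5 × 3.964 × 10^9 × (11000)² = 2.398 × 10^17 J
   = 2.398 × 10^17 / 4.184×10^15 = 57.31 Mt

E ≈ 57.3 Mt TNT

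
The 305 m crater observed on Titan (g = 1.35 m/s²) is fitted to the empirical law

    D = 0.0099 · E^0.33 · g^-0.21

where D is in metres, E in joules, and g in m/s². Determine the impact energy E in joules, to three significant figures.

E ≈ 4.84 × 10^13 J

Rearranging: E = [D / (0.0099 · g^-0.21)]^(1/0.33).
g^-0.21 = 1.35^-0.21 = 0.9389
D / (0.0099 × 0.9389) = 305 / (9.295 × 10^-3) = 3.281 × 10^4
E = (3.281 × 10^4)^3.0303 = 4.840 × 10^13 J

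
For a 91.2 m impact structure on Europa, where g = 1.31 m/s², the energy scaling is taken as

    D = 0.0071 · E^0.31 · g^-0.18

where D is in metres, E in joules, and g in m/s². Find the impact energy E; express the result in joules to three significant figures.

E ≈ 2.10 × 10^13 J

Rearranging: E = [D / (0.0071 · g^-0.18)]^(1/0.31).
g^-0.18 = 1.31^-0.18 = 0.9526
D / (0.0071 × 0.9526) = 91.2 / (6.763 × 10^-3) = 1.349 × 10^4
E = (1.349 × 10^4)^3.2258 = 2.102 × 10^13 J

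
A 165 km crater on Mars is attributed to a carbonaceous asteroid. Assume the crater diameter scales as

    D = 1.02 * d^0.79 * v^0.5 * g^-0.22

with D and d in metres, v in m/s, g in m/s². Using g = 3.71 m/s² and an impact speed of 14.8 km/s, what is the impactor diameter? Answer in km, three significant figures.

Rearranging for d: d = [D / (1.02 · 14800^0.5 · 3.71^-0.22)]^(1/0.79).
D = 165000 m.
14800^0.5 = 121.7
3.71^-0.22 = 0.7494
Denominator = 1.02 × 121.7 × 0.7494 = 93.03
D / 93.03 = 165000 / 93.03 = 1774
d = 1774^(1/0.79) = 1774^1.2658 = 12958 m

d ≈ 13.0 km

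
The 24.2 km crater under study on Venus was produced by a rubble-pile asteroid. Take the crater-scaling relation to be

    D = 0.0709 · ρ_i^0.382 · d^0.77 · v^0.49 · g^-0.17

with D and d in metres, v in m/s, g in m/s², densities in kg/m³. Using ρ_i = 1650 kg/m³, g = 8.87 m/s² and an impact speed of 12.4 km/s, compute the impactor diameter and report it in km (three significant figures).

Rearranging for d: d = [D / (0.0709 · 1650^0.382 · 12400^0.49 · 8.87^-0.17)]^(1/0.77).
D = 24200 m.
1650^0.382 = 16.95
12400^0.49 = 101.3
8.87^-0.17 = 0.6900
Denominator = 0.0709 × 16.95 × 101.3 × 0.6900 = 84.00
D / 84.00 = 24200 / 84.00 = 288.1
d = 288.1^(1/0.77) = 288.1^1.2987 = 1564 m

d ≈ 1.56 km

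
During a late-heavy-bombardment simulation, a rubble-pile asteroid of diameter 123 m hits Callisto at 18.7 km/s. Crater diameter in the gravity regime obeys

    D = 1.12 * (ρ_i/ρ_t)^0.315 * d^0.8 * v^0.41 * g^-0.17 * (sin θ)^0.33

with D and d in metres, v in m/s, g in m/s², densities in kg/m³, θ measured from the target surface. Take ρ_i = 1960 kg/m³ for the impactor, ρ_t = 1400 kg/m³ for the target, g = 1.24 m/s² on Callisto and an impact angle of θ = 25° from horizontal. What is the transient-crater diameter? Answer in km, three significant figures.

In SI units: v = 18700 m/s.
(ρ_i/ρ_t)^0.315 = (1960/1400)^0.315 = 1.112
d^0.8 = 123^0.8 = 46.98
v^0.41 = 18700^0.41 = 56.42
g^-0.17 = 1.24^-0.17 = 0.9641
(sin 25°)^0.33 = 0.4226^0.33 = 0.7526
D = 1.12 × 1.112 × 46.98 × 56.42 × 0.9641 × 0.7526 = 2395 m
   = 2.395 km

D ≈ 2.40 km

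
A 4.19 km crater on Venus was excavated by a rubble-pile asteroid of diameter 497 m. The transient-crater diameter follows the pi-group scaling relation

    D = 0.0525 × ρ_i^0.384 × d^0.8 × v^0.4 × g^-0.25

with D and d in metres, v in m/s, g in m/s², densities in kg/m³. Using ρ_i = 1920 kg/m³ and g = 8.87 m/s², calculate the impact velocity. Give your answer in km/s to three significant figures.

Rearranging for v: v = [D / (0.0525 · 1920^0.384 · 497^0.8 · 8.87^-0.25)]^(1/0.4).
D = 4190 m.
1920^0.384 = 18.23
497^0.8 = 143.6
8.87^-0.25 = 0.5795
Denominator = 0.0525 × 18.23 × 143.6 × 0.5795 = 79.64
D / 79.64 = 4190 / 79.64 = 52.61
v = 52.61^(1/0.4) = 52.61^2.5 = 20076 m/s

v ≈ 20.1 km/s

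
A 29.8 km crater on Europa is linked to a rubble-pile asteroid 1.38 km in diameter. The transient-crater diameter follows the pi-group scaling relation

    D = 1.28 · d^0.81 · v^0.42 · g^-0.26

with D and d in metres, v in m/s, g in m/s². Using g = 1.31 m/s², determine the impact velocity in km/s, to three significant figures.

Rearranging for v: v = [D / (1.28 · 1380^0.81 · 1.31^-0.26)]^(1/0.42).
D = 29800 m.
1380^0.81 = 349.4
1.31^-0.26 = 0.9322
Denominator = 1.28 × 349.4 × 0.9322 = 416.9
D / 416.9 = 29800 / 416.9 = 71.48
v = 71.48^(1/0.42) = 71.48^2.381 = 25990 m/s

v ≈ 26.0 km/s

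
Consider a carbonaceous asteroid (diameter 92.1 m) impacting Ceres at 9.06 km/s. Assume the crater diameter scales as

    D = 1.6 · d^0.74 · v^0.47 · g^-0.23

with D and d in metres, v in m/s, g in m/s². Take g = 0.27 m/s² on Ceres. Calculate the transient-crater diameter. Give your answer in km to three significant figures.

In SI units: v = 9060 m/s.
d^0.74 = 92.1^0.74 = 28.42
v^0.47 = 9060^0.47 = 72.42
g^-0.23 = 0.27^-0.23 = 1.351
D = 1.6 × 28.42 × 72.42 × 1.351 = 4449 m
   = 4.449 km

D ≈ 4.45 km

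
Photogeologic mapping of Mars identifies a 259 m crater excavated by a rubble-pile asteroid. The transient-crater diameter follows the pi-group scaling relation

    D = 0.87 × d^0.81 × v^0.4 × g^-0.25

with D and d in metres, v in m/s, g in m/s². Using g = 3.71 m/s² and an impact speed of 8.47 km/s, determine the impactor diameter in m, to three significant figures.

d ≈ 19.5 m

Rearranging for d: d = [D / (0.87 · 8470^0.4 · 3.71^-0.25)]^(1/0.81).
8470^0.4 = 37.25
3.71^-0.25 = 0.7205
Denominator = 0.87 × 37.25 × 0.7205 = 23.35
D / 23.35 = 259 / 23.35 = 11.09
d = 11.09^(1/0.81) = 11.09^1.2346 = 19.50 m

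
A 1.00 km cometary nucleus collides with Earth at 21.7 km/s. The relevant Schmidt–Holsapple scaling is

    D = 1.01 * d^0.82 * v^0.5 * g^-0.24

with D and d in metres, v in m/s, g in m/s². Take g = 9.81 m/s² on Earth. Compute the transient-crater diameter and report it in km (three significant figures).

In SI units: d = 1000 m, v = 21700 m/s.
d^0.82 = 1000^0.82 = 288.4
v^0.5 = 21700^0.5 = 147.3
g^-0.24 = 9.81^-0.24 = 0.5781
D = 1.01 × 288.4 × 147.3 × 0.5781 = 24804 m
   = 24.80 km

D ≈ 24.8 km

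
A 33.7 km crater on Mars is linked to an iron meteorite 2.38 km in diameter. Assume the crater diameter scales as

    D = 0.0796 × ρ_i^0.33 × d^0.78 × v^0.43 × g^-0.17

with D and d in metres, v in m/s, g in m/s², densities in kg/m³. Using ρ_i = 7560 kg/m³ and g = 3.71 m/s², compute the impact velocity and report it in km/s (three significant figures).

Rearranging for v: v = [D / (0.0796 · 7560^0.33 · 2380^0.78 · 3.71^-0.17)]^(1/0.43).
D = 33700 m.
7560^0.33 = 19.05
2380^0.78 = 430.3
3.71^-0.17 = 0.8002
Denominator = 0.0796 × 19.05 × 430.3 × 0.8002 = 522.1
D / 522.1 = 33700 / 522.1 = 64.55
v = 64.55^(1/0.43) = 64.55^2.3256 = 16184 m/s

v ≈ 16.2 km/s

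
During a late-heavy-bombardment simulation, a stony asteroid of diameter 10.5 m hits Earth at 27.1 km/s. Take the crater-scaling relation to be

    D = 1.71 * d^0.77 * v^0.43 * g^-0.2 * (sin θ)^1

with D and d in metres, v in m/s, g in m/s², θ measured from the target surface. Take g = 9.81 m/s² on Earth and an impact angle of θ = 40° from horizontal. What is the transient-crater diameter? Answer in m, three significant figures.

In SI units: v = 27100 m/s.
d^0.77 = 10.5^0.77 = 6.114
v^0.43 = 27100^0.43 = 80.57
g^-0.2 = 9.81^-0.2 = 0.6334
(sin 40°)^1 = 0.6428^1 = 0.6428
D = 1.71 × 6.114 × 80.57 × 0.6334 × 0.6428 = 343.0 m

D ≈ 343 m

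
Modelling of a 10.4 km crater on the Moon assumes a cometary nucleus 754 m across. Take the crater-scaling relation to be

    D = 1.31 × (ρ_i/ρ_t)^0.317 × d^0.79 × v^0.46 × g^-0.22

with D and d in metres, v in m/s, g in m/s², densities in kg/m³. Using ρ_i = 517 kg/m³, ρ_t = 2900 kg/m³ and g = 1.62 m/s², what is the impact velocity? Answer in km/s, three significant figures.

v ≈ 14.2 km/s

Rearranging for v: v = [D / (1.31 · (517/2900)^0.317 · 754^0.79 · 1.62^-0.22)]^(1/0.46).
D = 10400 m.
(517/2900)^0.317 = 0.5789
754^0.79 = 187.6
1.62^-0.22 = 0.8993
Denominator = 1.31 × 0.5789 × 187.6 × 0.8993 = 127.9
D / 127.9 = 10400 / 127.9 = 81.31
v = 81.31^(1/0.46) = 81.31^2.1739 = 14206 m/s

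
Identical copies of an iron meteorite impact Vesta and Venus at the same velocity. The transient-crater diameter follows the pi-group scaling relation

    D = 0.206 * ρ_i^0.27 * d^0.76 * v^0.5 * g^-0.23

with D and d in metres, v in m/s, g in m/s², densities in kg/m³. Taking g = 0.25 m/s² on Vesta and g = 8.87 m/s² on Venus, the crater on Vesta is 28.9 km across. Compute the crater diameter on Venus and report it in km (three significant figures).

D ≈ 12.7 km

All impactor-dependent factors cancel in the ratio, leaving D_Venus/D_Vesta = (g_Venus/g_Vesta)^-0.23.
(8.87/0.25)^-0.23 = 35.48^-0.23 = 0.4401
D_Venus = 0.4401 × 28.9 km = 12.7 km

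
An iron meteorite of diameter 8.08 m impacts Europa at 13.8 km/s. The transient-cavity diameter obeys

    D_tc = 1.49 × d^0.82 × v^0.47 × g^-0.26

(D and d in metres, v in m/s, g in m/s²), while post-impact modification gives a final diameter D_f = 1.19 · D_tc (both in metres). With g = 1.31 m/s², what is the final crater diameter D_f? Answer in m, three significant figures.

v = 13800 m/s.
d^0.82 = 8.08^0.82 = 5.547
v^0.47 = 13800^0.47 = 88.26
g^-0.26 = 1.31^-0.26 = 0.9322
D_tc = 1.49 × 5.547 × 88.26 × 0.9322 = 680.0 m
D_f = 1.19 × 680.0 = 809.2 m

D_f ≈ 809 m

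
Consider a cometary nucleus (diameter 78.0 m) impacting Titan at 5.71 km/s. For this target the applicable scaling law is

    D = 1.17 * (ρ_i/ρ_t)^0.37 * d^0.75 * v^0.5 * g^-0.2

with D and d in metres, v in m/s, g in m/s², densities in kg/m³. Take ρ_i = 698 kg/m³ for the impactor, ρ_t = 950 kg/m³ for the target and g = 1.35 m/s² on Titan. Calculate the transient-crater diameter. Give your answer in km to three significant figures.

In SI units: v = 5710 m/s.
(ρ_i/ρ_t)^0.37 = (698/950)^0.37 = 0.8922
d^0.75 = 78^0.75 = 26.25
v^0.5 = 5710^0.5 = 75.56
g^-0.2 = 1.35^-0.2 = 0.9417
D = 1.17 × 0.8922 × 26.25 × 75.56 × 0.9417 = 1950 m
   = 1.950 km

D ≈ 1.95 km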